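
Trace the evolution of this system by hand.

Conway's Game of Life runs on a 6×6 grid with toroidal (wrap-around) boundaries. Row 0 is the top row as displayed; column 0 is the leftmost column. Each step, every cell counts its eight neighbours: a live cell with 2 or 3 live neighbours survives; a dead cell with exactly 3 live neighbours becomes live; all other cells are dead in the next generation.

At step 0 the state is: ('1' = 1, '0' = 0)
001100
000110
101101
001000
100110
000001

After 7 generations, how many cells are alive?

step 0: 001100
000110
101101
001000
100110
000001
step 1: 001100
010001
011001
101000
000111
001001
step 2: 111110
010110
001001
101000
111111
001001
step 3: 100000
000000
101011
000000
000010
000000
step 4: 000000
110000
000001
000110
000000
000000
step 5: 000000
100000
100011
000010
000000
000000
step 6: 000000
100000
100010
000010
000000
000000
step 7: 000000
000001
000000
000001
000000
000000

2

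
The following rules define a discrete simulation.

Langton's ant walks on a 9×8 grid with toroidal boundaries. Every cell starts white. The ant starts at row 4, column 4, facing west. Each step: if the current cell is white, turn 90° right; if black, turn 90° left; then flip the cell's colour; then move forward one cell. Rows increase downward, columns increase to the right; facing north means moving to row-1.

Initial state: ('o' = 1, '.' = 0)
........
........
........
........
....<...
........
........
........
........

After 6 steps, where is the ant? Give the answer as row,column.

5,3

[0] ........
........
........
........
....<...
........
........
........
........
[1] ........
........
........
....^...
....o...
........
........
........
........
[2] ........
........
........
....o>..
....o...
........
........
........
........
[3] ........
........
........
....oo..
....ov..
........
........
........
........
[4] ........
........
........
....oo..
....<o..
........
........
........
........
[5] ........
........
........
....oo..
.....o..
....v...
........
........
........
[6] ........
........
........
....oo..
.....o..
...<o...
........
........
........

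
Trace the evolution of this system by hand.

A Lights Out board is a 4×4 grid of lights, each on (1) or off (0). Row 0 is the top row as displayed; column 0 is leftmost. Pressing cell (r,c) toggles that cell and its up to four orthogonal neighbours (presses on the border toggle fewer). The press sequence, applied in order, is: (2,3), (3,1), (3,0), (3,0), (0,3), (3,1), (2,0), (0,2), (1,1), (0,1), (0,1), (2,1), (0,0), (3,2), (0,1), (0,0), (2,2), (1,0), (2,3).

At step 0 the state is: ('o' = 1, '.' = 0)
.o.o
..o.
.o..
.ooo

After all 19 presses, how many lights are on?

11

step 0: .o.o
..o.
.o..
.ooo
step 1: .o.o
..oo
.ooo
.oo.
step 2: .o.o
..oo
..oo
o...
step 3: .o.o
..oo
o.oo
.o..
step 4: .o.o
..oo
..oo
o...
step 5: .oo.
..o.
..oo
o...
step 6: .oo.
..o.
.ooo
.oo.
step 7: .oo.
o.o.
o.oo
ooo.
step 8: ...o
o...
o.oo
ooo.
step 9: .o.o
.oo.
oooo
ooo.
step 10: o.oo
..o.
oooo
ooo.
step 11: .o.o
.oo.
oooo
ooo.
step 12: .o.o
..o.
...o
o.o.
step 13: o..o
o.o.
...o
o.o.
step 14: o..o
o.o.
..oo
oo.o
step 15: .ooo
ooo.
..oo
oo.o
step 16: o.oo
.oo.
..oo
oo.o
step 17: o.oo
.o..
.o..
oooo
step 18: ..oo
o...
oo..
oooo
step 19: ..oo
o..o
oooo
ooo.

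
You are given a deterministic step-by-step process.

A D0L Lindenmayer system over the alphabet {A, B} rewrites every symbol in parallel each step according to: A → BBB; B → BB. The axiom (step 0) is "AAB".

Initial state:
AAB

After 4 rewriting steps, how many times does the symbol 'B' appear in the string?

64

0) AAB
1) BBBBBBBB
2) BBBBBBBBBBBBBBBB
3) BBBBBBBBBBBBBBBBBBBBBBBBBBBBBBBB
4) BBBBBBBBBBBBBBBBBBBBBBBBBBBBBBBBBBBBBBBBBBBBBBBBBBBBBBBBBBBBBBBB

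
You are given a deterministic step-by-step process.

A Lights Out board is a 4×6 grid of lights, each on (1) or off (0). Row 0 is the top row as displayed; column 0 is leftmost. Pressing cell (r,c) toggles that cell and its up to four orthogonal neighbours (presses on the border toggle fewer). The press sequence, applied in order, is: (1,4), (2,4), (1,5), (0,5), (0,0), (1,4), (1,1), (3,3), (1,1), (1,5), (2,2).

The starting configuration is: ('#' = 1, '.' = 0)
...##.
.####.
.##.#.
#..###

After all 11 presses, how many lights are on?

13

0) ...##.
.####.
.##.#.
#..###
1) ...#..
.##..#
.##...
#..###
2) ...#..
.##.##
.#####
#..#.#
3) ...#.#
.##...
.####.
#..#.#
4) ...##.
.##..#
.####.
#..#.#
5) ##.##.
###..#
.####.
#..#.#
6) ##.#..
#####.
.###..
#..#.#
7) #..#..
...##.
..##..
#..#.#
8) #..#..
...##.
..#...
#.#.##
9) ##.#..
#####.
.##...
#.#.##
10) ##.#.#
####.#
.##..#
#.#.##
11) ##.#.#
##.#.#
...#.#
#...##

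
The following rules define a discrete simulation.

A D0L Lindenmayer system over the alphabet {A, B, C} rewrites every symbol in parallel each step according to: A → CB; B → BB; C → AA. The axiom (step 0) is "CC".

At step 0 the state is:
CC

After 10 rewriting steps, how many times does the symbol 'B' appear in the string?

1984

0) CC
1) AAAA
2) CBCBCBCB
3) AABBAABBAABBAABB
4) CBCBBBBBCBCBBBBBCBCBBBBBCBCBBBBB
5) AABBAABBBBBBBBBBAABBAABBBBBBBBBBAABBAABBBBBBBBBBAABBAABBBBBBBBBB
6) CBCBBBBBCBCBBBBBBBBBBBBBBBBBBBBBCBCBBBBBCBCBBBBBBBBBBBBBBB…BBCBCBBBBBBBBBBBBBBBBBBBBBCBCBBBBBCBCBBBBBBBBBBBBBBBBBBBBB  (len 128)
7) AABBAABBBBBBBBBBAABBAABBBBBBBBBBBBBBBBBBBBBBBBBBBBBBBBBBBB…BBBBBBBBBBAABBAABBBBBBBBBBBBBBBBBBBBBBBBBBBBBBBBBBBBBBBBBB  (len 256)
8) CBCBBBBBCBCBBBBBBBBBBBBBBBBBBBBBCBCBBBBBCBCBBBBBBBBBBBBBBB…BBBBBBBBBBBBBBBBBBBBBBBBBBBBBBBBBBBBBBBBBBBBBBBBBBBBBBBBBB  (len 512)
9) AABBAABBBBBBBBBBAABBAABBBBBBBBBBBBBBBBBBBBBBBBBBBBBBBBBBBB…BBBBBBBBBBBBBBBBBBBBBBBBBBBBBBBBBBBBBBBBBBBBBBBBBBBBBBBBBB  (len 1024)
10) CBCBBBBBCBCBBBBBBBBBBBBBBBBBBBBBCBCBBBBBCBCBBBBBBBBBBBBBBB…BBBBBBBBBBBBBBBBBBBBBBBBBBBBBBBBBBBBBBBBBBBBBBBBBBBBBBBBBB  (len 2048)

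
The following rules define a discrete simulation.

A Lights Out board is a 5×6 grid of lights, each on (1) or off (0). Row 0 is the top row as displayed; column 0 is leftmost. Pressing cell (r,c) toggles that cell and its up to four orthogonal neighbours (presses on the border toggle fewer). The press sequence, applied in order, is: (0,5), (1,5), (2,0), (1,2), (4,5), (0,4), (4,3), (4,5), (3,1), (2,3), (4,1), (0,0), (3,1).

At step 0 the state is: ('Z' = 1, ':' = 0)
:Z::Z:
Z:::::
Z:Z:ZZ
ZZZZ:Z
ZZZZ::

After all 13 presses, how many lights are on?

0) :Z::Z:
Z:::::
Z:Z:ZZ
ZZZZ:Z
ZZZZ::
1) :Z:::Z
Z::::Z
Z:Z:ZZ
ZZZZ:Z
ZZZZ::
2) :Z::::
Z:::Z:
Z:Z:Z:
ZZZZ:Z
ZZZZ::
3) :Z::::
::::Z:
:ZZ:Z:
:ZZZ:Z
ZZZZ::
4) :ZZ:::
:ZZZZ:
:Z::Z:
:ZZZ:Z
ZZZZ::
5) :ZZ:::
:ZZZZ:
:Z::Z:
:ZZZ::
ZZZZZZ
6) :ZZZZZ
:ZZZ::
:Z::Z:
:ZZZ::
ZZZZZZ
7) :ZZZZZ
:ZZZ::
:Z::Z:
:ZZ:::
ZZ:::Z
8) :ZZZZZ
:ZZZ::
:Z::Z:
:ZZ::Z
ZZ::Z:
9) :ZZZZZ
:ZZZ::
::::Z:
Z::::Z
Z:::Z:
10) :ZZZZZ
:ZZ:::
::ZZ::
Z::Z:Z
Z:::Z:
11) :ZZZZZ
:ZZ:::
::ZZ::
ZZ:Z:Z
:ZZ:Z:
12) Z:ZZZZ
ZZZ:::
::ZZ::
ZZ:Z:Z
:ZZ:Z:
13) Z:ZZZZ
ZZZ:::
:ZZZ::
::ZZ:Z
::Z:Z:

16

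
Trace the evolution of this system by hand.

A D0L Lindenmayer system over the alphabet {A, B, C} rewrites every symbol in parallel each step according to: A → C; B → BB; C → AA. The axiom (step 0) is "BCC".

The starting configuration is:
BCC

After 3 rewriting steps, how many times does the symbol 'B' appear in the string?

8

t=0: BCC
t=1: BBAAAA
t=2: BBBBCCCC
t=3: BBBBBBBBAAAAAAAA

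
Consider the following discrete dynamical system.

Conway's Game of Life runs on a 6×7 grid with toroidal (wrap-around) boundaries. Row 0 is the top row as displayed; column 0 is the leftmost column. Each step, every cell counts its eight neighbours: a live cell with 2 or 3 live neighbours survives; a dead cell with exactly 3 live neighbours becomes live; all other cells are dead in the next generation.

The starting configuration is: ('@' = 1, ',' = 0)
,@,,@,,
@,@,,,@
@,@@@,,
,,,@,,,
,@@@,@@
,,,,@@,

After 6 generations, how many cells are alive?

gen 0: ,@,,@,,
@,@,,,@
@,@@@,,
,,,@,,,
,@@@,@@
,,,,@@,
gen 1: @@,@@,@
@,@,@@@
@,@,@,@
@,,,,@@
,,@@,@@
@@,,,,@
gen 2: ,,,@@,,
,,@,,,,
,,,,@,,
,,@,,,,
,,@,@,,
,,,,,,,
gen 3: ,,,@,,,
,,,,@,,
,,,@,,,
,,,,,,,
,,,@,,,
,,,,@,,
gen 4: ,,,@@,,
,,,@@,,
,,,,,,,
,,,,,,,
,,,,,,,
,,,@@,,
gen 5: ,,@,,@,
,,,@@,,
,,,,,,,
,,,,,,,
,,,,,,,
,,,@@,,
gen 6: ,,@,,@,
,,,@@,,
,,,,,,,
,,,,,,,
,,,,,,,
,,,@@,,

6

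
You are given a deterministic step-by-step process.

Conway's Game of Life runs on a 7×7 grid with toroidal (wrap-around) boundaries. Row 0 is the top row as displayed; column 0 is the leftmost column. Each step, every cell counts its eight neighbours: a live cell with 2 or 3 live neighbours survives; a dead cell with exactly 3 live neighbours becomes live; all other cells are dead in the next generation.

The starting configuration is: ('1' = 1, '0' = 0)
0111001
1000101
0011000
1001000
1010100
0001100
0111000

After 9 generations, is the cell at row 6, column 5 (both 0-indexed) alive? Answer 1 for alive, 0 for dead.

t=0: 0111001
1000101
0011000
1001000
1010100
0001100
0111000
t=1: 0000111
1000111
1111101
0000100
0110100
0000100
1100000
t=2: 0100100
0010000
0110000
0000100
0000110
1011000
1000101
t=3: 1101010
0011000
0111000
0001110
0000110
1101000
1010111
t=4: 1000010
1000000
0100000
0000010
0010011
1111000
0000010
t=5: 0000000
1100001
0000000
0000011
1011111
1111110
1010100
t=6: 0000001
1000000
0000010
1001000
0000000
0000000
1010111
t=7: 0100000
0000001
0000001
0000000
0000000
0000011
1000011
t=8: 0000010
1000000
0000000
0000000
0000000
1000010
1000010
t=9: 0000000
0000000
0000000
0000000
0000000
0000000
0000110

1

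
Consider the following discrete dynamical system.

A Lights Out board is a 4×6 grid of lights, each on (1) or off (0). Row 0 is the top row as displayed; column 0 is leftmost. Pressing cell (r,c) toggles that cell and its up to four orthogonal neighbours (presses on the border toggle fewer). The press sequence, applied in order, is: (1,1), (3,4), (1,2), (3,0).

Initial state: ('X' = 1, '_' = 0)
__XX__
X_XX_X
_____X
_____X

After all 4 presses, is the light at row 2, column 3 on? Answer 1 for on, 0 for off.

0

[0] __XX__
X_XX_X
_____X
_____X
[1] _XXX__
_X_X_X
_X___X
_____X
[2] _XXX__
_X_X_X
_X__XX
___XX_
[3] _X_X__
__X__X
_XX_XX
___XX_
[4] _X_X__
__X__X
XXX_XX
XX_XX_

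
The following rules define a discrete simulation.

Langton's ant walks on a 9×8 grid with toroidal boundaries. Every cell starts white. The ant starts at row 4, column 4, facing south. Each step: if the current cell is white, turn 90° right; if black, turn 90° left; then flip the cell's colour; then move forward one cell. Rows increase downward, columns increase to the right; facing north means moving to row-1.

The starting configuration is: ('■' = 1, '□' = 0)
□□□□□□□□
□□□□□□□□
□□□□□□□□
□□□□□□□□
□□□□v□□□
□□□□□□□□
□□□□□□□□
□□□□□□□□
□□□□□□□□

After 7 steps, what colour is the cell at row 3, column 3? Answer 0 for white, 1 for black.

0) □□□□□□□□
□□□□□□□□
□□□□□□□□
□□□□□□□□
□□□□v□□□
□□□□□□□□
□□□□□□□□
□□□□□□□□
□□□□□□□□
1) □□□□□□□□
□□□□□□□□
□□□□□□□□
□□□□□□□□
□□□<■□□□
□□□□□□□□
□□□□□□□□
□□□□□□□□
□□□□□□□□
2) □□□□□□□□
□□□□□□□□
□□□□□□□□
□□□^□□□□
□□□■■□□□
□□□□□□□□
□□□□□□□□
□□□□□□□□
□□□□□□□□
3) □□□□□□□□
□□□□□□□□
□□□□□□□□
□□□■>□□□
□□□■■□□□
□□□□□□□□
□□□□□□□□
□□□□□□□□
□□□□□□□□
4) □□□□□□□□
□□□□□□□□
□□□□□□□□
□□□■■□□□
□□□■v□□□
□□□□□□□□
□□□□□□□□
□□□□□□□□
□□□□□□□□
5) □□□□□□□□
□□□□□□□□
□□□□□□□□
□□□■■□□□
□□□■□>□□
□□□□□□□□
□□□□□□□□
□□□□□□□□
□□□□□□□□
6) □□□□□□□□
□□□□□□□□
□□□□□□□□
□□□■■□□□
□□□■□■□□
□□□□□v□□
□□□□□□□□
□□□□□□□□
□□□□□□□□
7) □□□□□□□□
□□□□□□□□
□□□□□□□□
□□□■■□□□
□□□■□■□□
□□□□<■□□
□□□□□□□□
□□□□□□□□
□□□□□□□□

1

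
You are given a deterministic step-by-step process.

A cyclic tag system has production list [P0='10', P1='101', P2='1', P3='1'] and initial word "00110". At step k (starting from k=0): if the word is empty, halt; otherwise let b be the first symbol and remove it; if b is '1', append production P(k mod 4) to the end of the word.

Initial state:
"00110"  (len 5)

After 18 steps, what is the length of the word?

[0] "00110"  (len 5)
[1] "0110"  (len 4)
[2] "110"  (len 3)
[3] "101"  (len 3)
[4] "011"  (len 3)
[5] "11"  (len 2)
[6] "1101"  (len 4)
[7] "1011"  (len 4)
[8] "0111"  (len 4)
[9] "111"  (len 3)
[10] "11101"  (len 5)
[11] "11011"  (len 5)
[12] "10111"  (len 5)
[13] "011110"  (len 6)
[14] "11110"  (len 5)
[15] "11101"  (len 5)
[16] "11011"  (len 5)
[17] "101110"  (len 6)
[18] "01110101"  (len 8)

8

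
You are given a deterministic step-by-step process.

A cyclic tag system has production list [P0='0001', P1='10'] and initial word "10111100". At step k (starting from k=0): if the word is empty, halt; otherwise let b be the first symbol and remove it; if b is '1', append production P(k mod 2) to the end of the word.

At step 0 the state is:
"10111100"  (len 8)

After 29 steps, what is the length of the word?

17

step 0: "10111100"  (len 8)
step 1: "01111000001"  (len 11)
step 2: "1111000001"  (len 10)
step 3: "1110000010001"  (len 13)
step 4: "11000001000110"  (len 14)
step 5: "10000010001100001"  (len 17)
step 6: "000001000110000110"  (len 18)
step 7: "00001000110000110"  (len 17)
step 8: "0001000110000110"  (len 16)
step 9: "001000110000110"  (len 15)
step 10: "01000110000110"  (len 14)
step 11: "1000110000110"  (len 13)
step 12: "00011000011010"  (len 14)
step 13: "0011000011010"  (len 13)
step 14: "011000011010"  (len 12)
step 15: "11000011010"  (len 11)
step 16: "100001101010"  (len 12)
step 17: "000011010100001"  (len 15)
step 18: "00011010100001"  (len 14)
step 19: "0011010100001"  (len 13)
step 20: "011010100001"  (len 12)
step 21: "11010100001"  (len 11)
step 22: "101010000110"  (len 12)
step 23: "010100001100001"  (len 15)
step 24: "10100001100001"  (len 14)
step 25: "01000011000010001"  (len 17)
step 26: "1000011000010001"  (len 16)
step 27: "0000110000100010001"  (len 19)
step 28: "000110000100010001"  (len 18)
step 29: "00110000100010001"  (len 17)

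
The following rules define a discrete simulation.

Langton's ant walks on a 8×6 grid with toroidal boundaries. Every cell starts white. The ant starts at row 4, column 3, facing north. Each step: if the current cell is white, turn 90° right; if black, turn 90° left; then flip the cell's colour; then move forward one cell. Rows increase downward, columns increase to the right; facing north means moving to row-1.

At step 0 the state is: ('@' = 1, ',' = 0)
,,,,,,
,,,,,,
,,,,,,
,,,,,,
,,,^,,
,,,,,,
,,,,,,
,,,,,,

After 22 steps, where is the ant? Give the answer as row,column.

5,0

0) ,,,,,,
,,,,,,
,,,,,,
,,,,,,
,,,^,,
,,,,,,
,,,,,,
,,,,,,
1) ,,,,,,
,,,,,,
,,,,,,
,,,,,,
,,,@>,
,,,,,,
,,,,,,
,,,,,,
2) ,,,,,,
,,,,,,
,,,,,,
,,,,,,
,,,@@,
,,,,v,
,,,,,,
,,,,,,
3) ,,,,,,
,,,,,,
,,,,,,
,,,,,,
,,,@@,
,,,<@,
,,,,,,
,,,,,,
4) ,,,,,,
,,,,,,
,,,,,,
,,,,,,
,,,^@,
,,,@@,
,,,,,,
,,,,,,
5) ,,,,,,
,,,,,,
,,,,,,
,,,,,,
,,<,@,
,,,@@,
,,,,,,
,,,,,,
6) ,,,,,,
,,,,,,
,,,,,,
,,^,,,
,,@,@,
,,,@@,
,,,,,,
,,,,,,
7) ,,,,,,
,,,,,,
,,,,,,
,,@>,,
,,@,@,
,,,@@,
,,,,,,
,,,,,,
8) ,,,,,,
,,,,,,
,,,,,,
,,@@,,
,,@v@,
,,,@@,
,,,,,,
,,,,,,
9) ,,,,,,
,,,,,,
,,,,,,
,,@@,,
,,<@@,
,,,@@,
,,,,,,
,,,,,,
10) ,,,,,,
,,,,,,
,,,,,,
,,@@,,
,,,@@,
,,v@@,
,,,,,,
,,,,,,
11) ,,,,,,
,,,,,,
,,,,,,
,,@@,,
,,,@@,
,<@@@,
,,,,,,
,,,,,,
12) ,,,,,,
,,,,,,
,,,,,,
,,@@,,
,^,@@,
,@@@@,
,,,,,,
,,,,,,
13) ,,,,,,
,,,,,,
,,,,,,
,,@@,,
,@>@@,
,@@@@,
,,,,,,
,,,,,,
14) ,,,,,,
,,,,,,
,,,,,,
,,@@,,
,@@@@,
,@v@@,
,,,,,,
,,,,,,
15) ,,,,,,
,,,,,,
,,,,,,
,,@@,,
,@@@@,
,@,>@,
,,,,,,
,,,,,,
16) ,,,,,,
,,,,,,
,,,,,,
,,@@,,
,@@^@,
,@,,@,
,,,,,,
,,,,,,
17) ,,,,,,
,,,,,,
,,,,,,
,,@@,,
,@<,@,
,@,,@,
,,,,,,
,,,,,,
18) ,,,,,,
,,,,,,
,,,,,,
,,@@,,
,@,,@,
,@v,@,
,,,,,,
,,,,,,
19) ,,,,,,
,,,,,,
,,,,,,
,,@@,,
,@,,@,
,<@,@,
,,,,,,
,,,,,,
20) ,,,,,,
,,,,,,
,,,,,,
,,@@,,
,@,,@,
,,@,@,
,v,,,,
,,,,,,
21) ,,,,,,
,,,,,,
,,,,,,
,,@@,,
,@,,@,
,,@,@,
<@,,,,
,,,,,,
22) ,,,,,,
,,,,,,
,,,,,,
,,@@,,
,@,,@,
^,@,@,
@@,,,,
,,,,,,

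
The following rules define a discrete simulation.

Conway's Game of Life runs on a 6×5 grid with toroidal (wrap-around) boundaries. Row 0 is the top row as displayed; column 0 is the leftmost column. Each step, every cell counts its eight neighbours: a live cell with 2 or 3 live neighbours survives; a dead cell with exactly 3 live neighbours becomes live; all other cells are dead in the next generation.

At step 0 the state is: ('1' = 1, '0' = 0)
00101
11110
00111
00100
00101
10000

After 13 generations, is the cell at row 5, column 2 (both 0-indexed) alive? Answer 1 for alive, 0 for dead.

k=0  00101
11110
00111
00100
00101
10000
k=1  00101
10000
10001
01101
01010
11001
k=2  00011
11010
00011
01101
00010
01001
k=3  01010
10000
00000
10101
01011
10101
k=4  01110
00000
11001
11101
00000
00000
k=5  00100
00011
00111
00111
11000
00100
k=6  00100
00001
10000
00000
11001
00100
k=7  00010
00000
00000
01001
11000
10110
k=8  00111
00000
00000
01000
00010
10110
k=9  01101
00010
00000
00000
01011
01000
k=10  11110
00110
00000
00000
10100
01001
k=11  10000
00011
00000
00000
11000
00001
k=12  10010
00001
00000
00000
10000
01001
k=13  10010
00001
00000
00000
10000
01001

0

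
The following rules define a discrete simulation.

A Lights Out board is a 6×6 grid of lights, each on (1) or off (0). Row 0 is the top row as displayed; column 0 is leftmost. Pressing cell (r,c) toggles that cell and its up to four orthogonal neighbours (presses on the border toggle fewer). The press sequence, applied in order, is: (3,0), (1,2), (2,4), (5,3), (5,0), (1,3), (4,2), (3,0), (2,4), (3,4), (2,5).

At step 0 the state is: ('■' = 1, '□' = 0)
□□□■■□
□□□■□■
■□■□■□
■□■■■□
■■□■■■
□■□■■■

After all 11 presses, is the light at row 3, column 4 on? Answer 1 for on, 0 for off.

k=0  □□□■■□
□□□■□■
■□■□■□
■□■■■□
■■□■■■
□■□■■■
k=1  □□□■■□
□□□■□■
□□■□■□
□■■■■□
□■□■■■
□■□■■■
k=2  □□■■■□
□■■□□■
□□□□■□
□■■■■□
□■□■■■
□■□■■■
k=3  □□■■■□
□■■□■■
□□□■□■
□■■■□□
□■□■■■
□■□■■■
k=4  □□■■■□
□■■□■■
□□□■□■
□■■■□□
□■□□■■
□■■□□■
k=5  □□■■■□
□■■□■■
□□□■□■
□■■■□□
■■□□■■
■□■□□■
k=6  □□■□■□
□■□■□■
□□□□□■
□■■■□□
■■□□■■
■□■□□■
k=7  □□■□■□
□■□■□■
□□□□□■
□■□■□□
■□■■■■
■□□□□■
k=8  □□■□■□
□■□■□■
■□□□□■
■□□■□□
□□■■■■
■□□□□■
k=9  □□■□■□
□■□■■■
■□□■■□
■□□■■□
□□■■■■
■□□□□■
k=10  □□■□■□
□■□■■■
■□□■□□
■□□□□■
□□■■□■
■□□□□■
k=11  □□■□■□
□■□■■□
■□□■■■
■□□□□□
□□■■□■
■□□□□■

0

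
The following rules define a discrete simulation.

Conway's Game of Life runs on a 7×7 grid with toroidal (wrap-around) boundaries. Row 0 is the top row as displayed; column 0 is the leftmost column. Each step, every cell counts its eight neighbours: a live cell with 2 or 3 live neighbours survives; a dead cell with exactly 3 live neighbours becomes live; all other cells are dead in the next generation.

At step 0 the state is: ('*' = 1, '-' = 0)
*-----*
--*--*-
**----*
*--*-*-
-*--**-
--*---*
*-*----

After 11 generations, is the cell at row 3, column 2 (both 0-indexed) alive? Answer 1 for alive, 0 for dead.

0

0) *-----*
--*--*-
**----*
*--*-*-
-*--**-
--*---*
*-*----
1) *-----*
-----*-
***-**-
--*--*-
******-
*-**-**
*------
2) *-----*
----**-
-*****-
-------
*------
-----*-
-----*-
3) ----*-*
***----
--**-*-
-****--
-------
------*
-----*-
4) **---**
***-***
*------
-*--*--
--**---
-------
-----**
5) --*----
--*-*--
--***--
-***---
--**---
-------
-----*-
6) ---*---
-**-*--
----*--
-*-----
-*-*---
-------
-------
7) --**---
--*-*--
-***---
--*----
--*----
-------
-------
8) --**---
----*--
-*-----
-------
-------
-------
-------
9) ---*---
--**---
-------
-------
-------
-------
-------
10) --**---
--**---
-------
-------
-------
-------
-------
11) --**---
--**---
-------
-------
-------
-------
-------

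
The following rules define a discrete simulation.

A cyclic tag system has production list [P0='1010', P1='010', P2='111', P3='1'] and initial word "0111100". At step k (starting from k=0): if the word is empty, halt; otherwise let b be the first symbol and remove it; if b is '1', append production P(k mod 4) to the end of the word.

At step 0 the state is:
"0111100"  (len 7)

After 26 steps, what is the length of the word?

32

0) "0111100"  (len 7)
1) "111100"  (len 6)
2) "11100010"  (len 8)
3) "1100010111"  (len 10)
4) "1000101111"  (len 10)
5) "0001011111010"  (len 13)
6) "001011111010"  (len 12)
7) "01011111010"  (len 11)
8) "1011111010"  (len 10)
9) "0111110101010"  (len 13)
10) "111110101010"  (len 12)
11) "11110101010111"  (len 14)
12) "11101010101111"  (len 14)
13) "11010101011111010"  (len 17)
14) "1010101011111010010"  (len 19)
15) "010101011111010010111"  (len 21)
16) "10101011111010010111"  (len 20)
17) "01010111110100101111010"  (len 23)
18) "1010111110100101111010"  (len 22)
19) "010111110100101111010111"  (len 24)
20) "10111110100101111010111"  (len 23)
21) "01111101001011110101111010"  (len 26)
22) "1111101001011110101111010"  (len 25)
23) "111101001011110101111010111"  (len 27)
24) "111010010111101011110101111"  (len 27)
25) "110100101111010111101011111010"  (len 30)
26) "10100101111010111101011111010010"  (len 32)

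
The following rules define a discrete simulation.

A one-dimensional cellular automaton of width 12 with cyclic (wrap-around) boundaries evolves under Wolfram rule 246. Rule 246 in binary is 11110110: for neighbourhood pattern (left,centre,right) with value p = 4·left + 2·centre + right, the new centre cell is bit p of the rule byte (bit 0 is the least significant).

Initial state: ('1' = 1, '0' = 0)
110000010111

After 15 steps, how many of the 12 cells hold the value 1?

10

0) 110000010111
1) 111000111011
2) 111101011101
3) 111111101110
4) 011111110111
5) 101111111011
6) 110111111101
7) 111011111110
8) 011101111111
9) 101110111111
10) 110111011111
11) 111011101111
12) 111101110111
13) 111110111011
14) 111111011101
15) 111111101110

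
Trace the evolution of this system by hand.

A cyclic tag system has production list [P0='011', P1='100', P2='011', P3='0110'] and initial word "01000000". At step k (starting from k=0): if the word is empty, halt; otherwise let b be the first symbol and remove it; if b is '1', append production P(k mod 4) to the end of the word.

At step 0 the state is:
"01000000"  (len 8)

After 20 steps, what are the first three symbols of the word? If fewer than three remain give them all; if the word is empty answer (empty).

011

[0] "01000000"  (len 8)
[1] "1000000"  (len 7)
[2] "000000100"  (len 9)
[3] "00000100"  (len 8)
[4] "0000100"  (len 7)
[5] "000100"  (len 6)
[6] "00100"  (len 5)
[7] "0100"  (len 4)
[8] "100"  (len 3)
[9] "00011"  (len 5)
[10] "0011"  (len 4)
[11] "011"  (len 3)
[12] "11"  (len 2)
[13] "1011"  (len 4)
[14] "011100"  (len 6)
[15] "11100"  (len 5)
[16] "11000110"  (len 8)
[17] "1000110011"  (len 10)
[18] "000110011100"  (len 12)
[19] "00110011100"  (len 11)
[20] "0110011100"  (len 10)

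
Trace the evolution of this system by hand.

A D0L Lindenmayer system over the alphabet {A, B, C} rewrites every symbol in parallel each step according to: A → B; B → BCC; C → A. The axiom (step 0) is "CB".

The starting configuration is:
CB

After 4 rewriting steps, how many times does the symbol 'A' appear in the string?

4

[0] CB
[1] ABCC
[2] BBCCAA
[3] BCCBCCAABB
[4] BCCAABCCAABBBCCBCC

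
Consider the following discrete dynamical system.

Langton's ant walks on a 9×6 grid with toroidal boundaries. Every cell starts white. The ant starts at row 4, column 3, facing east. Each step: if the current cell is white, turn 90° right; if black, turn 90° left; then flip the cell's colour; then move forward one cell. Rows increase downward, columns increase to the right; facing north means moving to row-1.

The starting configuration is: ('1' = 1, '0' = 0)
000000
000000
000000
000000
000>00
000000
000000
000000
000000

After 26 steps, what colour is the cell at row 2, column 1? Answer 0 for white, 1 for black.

0

gen 0: 000000
000000
000000
000000
000>00
000000
000000
000000
000000
gen 1: 000000
000000
000000
000000
000100
000v00
000000
000000
000000
gen 2: 000000
000000
000000
000000
000100
00<100
000000
000000
000000
gen 3: 000000
000000
000000
000000
00^100
001100
000000
000000
000000
gen 4: 000000
000000
000000
000000
001>00
001100
000000
000000
000000
gen 5: 000000
000000
000000
000^00
001000
001100
000000
000000
000000
gen 6: 000000
000000
000000
0001>0
001000
001100
000000
000000
000000
gen 7: 000000
000000
000000
000110
0010v0
001100
000000
000000
000000
gen 8: 000000
000000
000000
000110
001<10
001100
000000
000000
000000
gen 9: 000000
000000
000000
000^10
001110
001100
000000
000000
000000
gen 10: 000000
000000
000000
00<010
001110
001100
000000
000000
000000
gen 11: 000000
000000
00^000
001010
001110
001100
000000
000000
000000
gen 12: 000000
000000
001>00
001010
001110
001100
000000
000000
000000
gen 13: 000000
000000
001100
001v10
001110
001100
000000
000000
000000
gen 14: 000000
000000
001100
00<110
001110
001100
000000
000000
000000
gen 15: 000000
000000
001100
000110
00v110
001100
000000
000000
000000
gen 16: 000000
000000
001100
000110
000>10
001100
000000
000000
000000
gen 17: 000000
000000
001100
000^10
000010
001100
000000
000000
000000
gen 18: 000000
000000
001100
00<010
000010
001100
000000
000000
000000
gen 19: 000000
000000
00^100
001010
000010
001100
000000
000000
000000
gen 20: 000000
000000
0<0100
001010
000010
001100
000000
000000
000000
gen 21: 000000
0^0000
010100
001010
000010
001100
000000
000000
000000
gen 22: 000000
01>000
010100
001010
000010
001100
000000
000000
000000
gen 23: 000000
011000
01v100
001010
000010
001100
000000
000000
000000
gen 24: 000000
011000
0<1100
001010
000010
001100
000000
000000
000000
gen 25: 000000
011000
001100
0v1010
000010
001100
000000
000000
000000
gen 26: 000000
011000
001100
<11010
000010
001100
000000
000000
000000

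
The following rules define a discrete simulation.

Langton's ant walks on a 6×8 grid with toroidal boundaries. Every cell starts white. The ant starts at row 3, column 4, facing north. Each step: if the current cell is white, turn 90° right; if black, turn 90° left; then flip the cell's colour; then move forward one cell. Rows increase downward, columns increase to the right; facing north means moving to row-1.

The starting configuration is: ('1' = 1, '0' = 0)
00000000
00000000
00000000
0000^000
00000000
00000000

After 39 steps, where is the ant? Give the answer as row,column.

gen 0: 00000000
00000000
00000000
0000^000
00000000
00000000
gen 1: 00000000
00000000
00000000
00001>00
00000000
00000000
gen 2: 00000000
00000000
00000000
00001100
00000v00
00000000
gen 3: 00000000
00000000
00000000
00001100
0000<100
00000000
gen 4: 00000000
00000000
00000000
0000^100
00001100
00000000
gen 5: 00000000
00000000
00000000
000<0100
00001100
00000000
gen 6: 00000000
00000000
000^0000
00010100
00001100
00000000
gen 7: 00000000
00000000
0001>000
00010100
00001100
00000000
gen 8: 00000000
00000000
00011000
0001v100
00001100
00000000
gen 9: 00000000
00000000
00011000
000<1100
00001100
00000000
gen 10: 00000000
00000000
00011000
00001100
000v1100
00000000
gen 11: 00000000
00000000
00011000
00001100
00<11100
00000000
gen 12: 00000000
00000000
00011000
00^01100
00111100
00000000
gen 13: 00000000
00000000
00011000
001>1100
00111100
00000000
gen 14: 00000000
00000000
00011000
00111100
001v1100
00000000
gen 15: 00000000
00000000
00011000
00111100
0010>100
00000000
gen 16: 00000000
00000000
00011000
0011^100
00100100
00000000
gen 17: 00000000
00000000
00011000
001<0100
00100100
00000000
gen 18: 00000000
00000000
00011000
00100100
001v0100
00000000
gen 19: 00000000
00000000
00011000
00100100
00<10100
00000000
gen 20: 00000000
00000000
00011000
00100100
00010100
00v00000
gen 21: 00000000
00000000
00011000
00100100
00010100
0<100000
gen 22: 00000000
00000000
00011000
00100100
0^010100
01100000
gen 23: 00000000
00000000
00011000
00100100
01>10100
01100000
gen 24: 00000000
00000000
00011000
00100100
01110100
01v00000
gen 25: 00000000
00000000
00011000
00100100
01110100
010>0000
gen 26: 000v0000
00000000
00011000
00100100
01110100
01010000
gen 27: 00<10000
00000000
00011000
00100100
01110100
01010000
gen 28: 00110000
00000000
00011000
00100100
01110100
01^10000
gen 29: 00110000
00000000
00011000
00100100
01110100
011>0000
gen 30: 00110000
00000000
00011000
00100100
011^0100
01100000
gen 31: 00110000
00000000
00011000
00100100
01<00100
01100000
gen 32: 00110000
00000000
00011000
00100100
01000100
01v00000
gen 33: 00110000
00000000
00011000
00100100
01000100
010>0000
gen 34: 001v0000
00000000
00011000
00100100
01000100
01010000
gen 35: 0010>000
00000000
00011000
00100100
01000100
01010000
gen 36: 00101000
0000v000
00011000
00100100
01000100
01010000
gen 37: 00101000
000<1000
00011000
00100100
01000100
01010000
gen 38: 001^1000
00011000
00011000
00100100
01000100
01010000
gen 39: 0011>000
00011000
00011000
00100100
01000100
01010000

0,4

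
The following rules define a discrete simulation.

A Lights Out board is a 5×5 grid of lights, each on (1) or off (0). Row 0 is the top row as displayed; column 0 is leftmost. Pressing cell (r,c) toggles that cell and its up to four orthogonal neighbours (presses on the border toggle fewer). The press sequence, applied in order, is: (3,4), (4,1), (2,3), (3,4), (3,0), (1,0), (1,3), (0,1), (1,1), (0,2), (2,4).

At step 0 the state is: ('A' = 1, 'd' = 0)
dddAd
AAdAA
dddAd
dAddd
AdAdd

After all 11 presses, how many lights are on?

[0] dddAd
AAdAA
dddAd
dAddd
AdAdd
[1] dddAd
AAdAA
dddAA
dAdAA
AdAdA
[2] dddAd
AAdAA
dddAA
dddAA
dAddA
[3] dddAd
AAddA
ddAdd
ddddA
dAddA
[4] dddAd
AAddA
ddAdA
dddAd
dAddd
[5] dddAd
AAddA
AdAdA
AAdAd
AAddd
[6] AddAd
ddddA
ddAdA
AAdAd
AAddd
[7] Adddd
ddAAd
ddAAA
AAdAd
AAddd
[8] dAAdd
dAAAd
ddAAA
AAdAd
AAddd
[9] ddAdd
AddAd
dAAAA
AAdAd
AAddd
[10] dAdAd
AdAAd
dAAAA
AAdAd
AAddd
[11] dAdAd
AdAAA
dAAdd
AAdAA
AAddd

14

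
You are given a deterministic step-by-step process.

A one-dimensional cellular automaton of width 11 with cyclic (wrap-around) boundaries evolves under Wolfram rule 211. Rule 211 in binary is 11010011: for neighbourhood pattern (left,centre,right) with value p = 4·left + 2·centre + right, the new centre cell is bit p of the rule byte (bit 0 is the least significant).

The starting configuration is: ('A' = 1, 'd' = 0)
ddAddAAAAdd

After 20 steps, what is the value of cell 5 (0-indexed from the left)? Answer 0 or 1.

1

[0] ddAddAAAAdd
[1] AAdAAdAAAAA
[2] AAddAddAAAA
[3] AAAAdAAdAAA
[4] AAAAddAddAA
[5] AAAAAAdAAdA
[6] AAAAAAddAdd
[7] dAAAAAAAdAA
[8] ddAAAAAAddA
[9] AAdAAAAAAAd
[10] dAddAAAAAAd
[11] AdAAdAAAAAA
[12] AddAddAAAAA
[13] AAAdAAdAAAA
[14] AAAddAddAAA
[15] AAAAAdAAdAA
[16] AAAAAddAddA
[17] AAAAAAAdAAd
[18] dAAAAAAddAd
[19] AdAAAAAAAdA
[20] AddAAAAAAdd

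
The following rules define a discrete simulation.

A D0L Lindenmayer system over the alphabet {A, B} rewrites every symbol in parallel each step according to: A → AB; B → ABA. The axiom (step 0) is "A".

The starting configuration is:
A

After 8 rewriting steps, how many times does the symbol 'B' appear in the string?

408

t=0: A
t=1: AB
t=2: ABABA
t=3: ABABAABABAAB
t=4: ABABAABABAABABABAABABAABABABA
t=5: ABABAABABAABABABAABABAABABABAABABAABABAABABABAABABAABABABAABABAABABAAB
t=6: ABABAABABAABABABAABABAABABABAABABAABABAABABABAABABAABABABA…ABABAABABAABABABAABABAABABAABABABAABABAABABABAABABAABABABA  (len 169)
t=7: ABABAABABAABABABAABABAABABABAABABAABABAABABABAABABAABABABA…ABABAABABAABABABAABABAABABAABABABAABABAABABABAABABAABABAAB  (len 408)
t=8: ABABAABABAABABABAABABAABABABAABABAABABAABABABAABABAABABABA…ABABAABABAABABABAABABAABABAABABABAABABAABABABAABABAABABABA  (len 985)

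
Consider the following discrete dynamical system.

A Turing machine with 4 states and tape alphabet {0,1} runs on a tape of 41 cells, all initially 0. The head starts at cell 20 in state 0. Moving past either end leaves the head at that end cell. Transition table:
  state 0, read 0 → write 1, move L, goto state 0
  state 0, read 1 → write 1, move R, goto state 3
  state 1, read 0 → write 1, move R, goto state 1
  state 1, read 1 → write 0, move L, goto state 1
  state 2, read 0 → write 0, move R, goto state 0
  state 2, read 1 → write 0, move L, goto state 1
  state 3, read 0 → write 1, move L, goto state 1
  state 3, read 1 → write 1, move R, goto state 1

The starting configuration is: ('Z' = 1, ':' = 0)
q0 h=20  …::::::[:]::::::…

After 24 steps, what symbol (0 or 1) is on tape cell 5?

1

step 0: q0 h=20  …::::::[:]::::::…
step 1: q0 h=19  …::::::[:]Z:::::…
step 2: q0 h=18  …::::::[:]ZZ::::…
step 3: q0 h=17  …::::::[:]ZZZ:::…
step 4: q0 h=16  …::::::[:]ZZZZ::…
step 5: q0 h=15  …::::::[:]ZZZZZ:…
step 6: q0 h=14  …::::::[:]ZZZZZZ…
step 7: q0 h=13  …::::::[:]ZZZZZZ…
step 8: q0 h=12  …::::::[:]ZZZZZZ…
step 9: q0 h=11  …::::::[:]ZZZZZZ…
step 10: q0 h=10  …::::::[:]ZZZZZZ…
step 11: q0 h= 9  …::::::[:]ZZZZZZ…
step 12: q0 h= 8  …::::::[:]ZZZZZZ…
step 13: q0 h= 7  …::::::[:]ZZZZZZ…
step 14: q0 h= 6  |::::::[:]ZZZZZZ…
step 15: q0 h= 5  |:::::[:]ZZZZZZ…
step 16: q0 h= 4  |::::[:]ZZZZZZ…
step 17: q0 h= 3  |:::[:]ZZZZZZ…
step 18: q0 h= 2  |::[:]ZZZZZZ…
step 19: q0 h= 1  |:[:]ZZZZZZ…
step 20: q0 h= 0  |[:]ZZZZZZ…
step 21: q0 h= 0  |[Z]ZZZZZZ…
step 22: q3 h= 1  |Z[Z]ZZZZZZ…
step 23: q1 h= 2  |ZZ[Z]ZZZZZZ…
step 24: q1 h= 1  |Z[Z]:ZZZZZ…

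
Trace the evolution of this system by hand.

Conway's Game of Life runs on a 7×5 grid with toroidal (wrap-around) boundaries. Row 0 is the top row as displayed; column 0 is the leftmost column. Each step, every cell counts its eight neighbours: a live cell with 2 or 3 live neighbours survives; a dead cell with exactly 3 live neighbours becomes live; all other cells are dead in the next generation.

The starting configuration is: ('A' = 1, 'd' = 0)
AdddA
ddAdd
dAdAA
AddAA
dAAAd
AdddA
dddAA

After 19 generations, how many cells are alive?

10

k=0  AdddA
ddAdd
dAdAA
AddAA
dAAAd
AdddA
dddAA
k=1  AdddA
dAAdd
dAddd
ddddd
dAAdd
AAddd
dddAd
k=2  AAAAA
dAAdd
dAAdd
dAAdd
AAAdd
AAddd
dAddd
k=3  dddAA
ddddA
AddAd
dddAd
ddddd
ddddd
dddAd
k=4  dddAA
Adddd
dddAd
ddddA
ddddd
ddddd
dddAA
k=5  AddAd
dddAd
ddddA
ddddd
ddddd
ddddd
dddAA
k=6  ddAAd
dddAd
ddddd
ddddd
ddddd
ddddd
dddAA
k=7  ddAdd
ddAAd
ddddd
ddddd
ddddd
ddddd
ddAAA
k=8  dAddA
ddAAd
ddddd
ddddd
ddddd
dddAd
ddAAd
k=9  dAddA
ddAAd
ddddd
ddddd
ddddd
ddAAd
ddAAA
k=10  AAddA
ddAAd
ddddd
ddddd
ddddd
ddAdA
AAddA
k=11  ddddd
AAAAA
ddddd
ddddd
ddddd
dAdAA
ddAdd
k=12  AdddA
AAAAA
AAAAA
ddddd
ddddd
ddAAd
ddAAd
k=13  ddddd
ddddd
ddddd
AAAAA
ddddd
ddAAd
dAAdd
k=14  ddddd
ddddd
AAAAA
AAAAA
Adddd
dAAAd
dAAAd
k=15  ddAdd
AAAAA
ddddd
ddddd
ddddd
AddAA
dAdAd
k=16  ddddd
AAAAA
AAAAA
ddddd
ddddA
AdAAA
AAdAd
k=17  ddddd
ddddd
ddddd
dAAdd
AdddA
ddAdd
AAdAd
k=18  ddddd
ddddd
ddddd
AAddd
AdAAd
ddAAd
dAAdd
k=19  ddddd
ddddd
ddddd
AAAdA
AddAd
ddddA
dAAAd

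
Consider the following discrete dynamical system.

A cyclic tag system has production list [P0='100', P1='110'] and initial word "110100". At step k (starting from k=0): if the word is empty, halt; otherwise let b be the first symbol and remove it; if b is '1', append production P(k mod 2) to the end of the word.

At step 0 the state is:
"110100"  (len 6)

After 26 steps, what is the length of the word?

19

k=0  "110100"  (len 6)
k=1  "10100100"  (len 8)
k=2  "0100100110"  (len 10)
k=3  "100100110"  (len 9)
k=4  "00100110110"  (len 11)
k=5  "0100110110"  (len 10)
k=6  "100110110"  (len 9)
k=7  "00110110100"  (len 11)
k=8  "0110110100"  (len 10)
k=9  "110110100"  (len 9)
k=10  "10110100110"  (len 11)
k=11  "0110100110100"  (len 13)
k=12  "110100110100"  (len 12)
k=13  "10100110100100"  (len 14)
k=14  "0100110100100110"  (len 16)
k=15  "100110100100110"  (len 15)
k=16  "00110100100110110"  (len 17)
k=17  "0110100100110110"  (len 16)
k=18  "110100100110110"  (len 15)
k=19  "10100100110110100"  (len 17)
k=20  "0100100110110100110"  (len 19)
k=21  "100100110110100110"  (len 18)
k=22  "00100110110100110110"  (len 20)
k=23  "0100110110100110110"  (len 19)
k=24  "100110110100110110"  (len 18)
k=25  "00110110100110110100"  (len 20)
k=26  "0110110100110110100"  (len 19)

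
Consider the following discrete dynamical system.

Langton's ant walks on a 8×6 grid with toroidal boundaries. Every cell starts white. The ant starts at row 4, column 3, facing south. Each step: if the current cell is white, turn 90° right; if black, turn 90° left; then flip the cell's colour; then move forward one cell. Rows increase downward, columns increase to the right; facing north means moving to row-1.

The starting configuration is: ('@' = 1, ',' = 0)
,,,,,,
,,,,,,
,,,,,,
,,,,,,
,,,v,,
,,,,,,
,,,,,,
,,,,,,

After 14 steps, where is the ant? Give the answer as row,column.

gen 0: ,,,,,,
,,,,,,
,,,,,,
,,,,,,
,,,v,,
,,,,,,
,,,,,,
,,,,,,
gen 1: ,,,,,,
,,,,,,
,,,,,,
,,,,,,
,,<@,,
,,,,,,
,,,,,,
,,,,,,
gen 2: ,,,,,,
,,,,,,
,,,,,,
,,^,,,
,,@@,,
,,,,,,
,,,,,,
,,,,,,
gen 3: ,,,,,,
,,,,,,
,,,,,,
,,@>,,
,,@@,,
,,,,,,
,,,,,,
,,,,,,
gen 4: ,,,,,,
,,,,,,
,,,,,,
,,@@,,
,,@v,,
,,,,,,
,,,,,,
,,,,,,
gen 5: ,,,,,,
,,,,,,
,,,,,,
,,@@,,
,,@,>,
,,,,,,
,,,,,,
,,,,,,
gen 6: ,,,,,,
,,,,,,
,,,,,,
,,@@,,
,,@,@,
,,,,v,
,,,,,,
,,,,,,
gen 7: ,,,,,,
,,,,,,
,,,,,,
,,@@,,
,,@,@,
,,,<@,
,,,,,,
,,,,,,
gen 8: ,,,,,,
,,,,,,
,,,,,,
,,@@,,
,,@^@,
,,,@@,
,,,,,,
,,,,,,
gen 9: ,,,,,,
,,,,,,
,,,,,,
,,@@,,
,,@@>,
,,,@@,
,,,,,,
,,,,,,
gen 10: ,,,,,,
,,,,,,
,,,,,,
,,@@^,
,,@@,,
,,,@@,
,,,,,,
,,,,,,
gen 11: ,,,,,,
,,,,,,
,,,,,,
,,@@@>
,,@@,,
,,,@@,
,,,,,,
,,,,,,
gen 12: ,,,,,,
,,,,,,
,,,,,,
,,@@@@
,,@@,v
,,,@@,
,,,,,,
,,,,,,
gen 13: ,,,,,,
,,,,,,
,,,,,,
,,@@@@
,,@@<@
,,,@@,
,,,,,,
,,,,,,
gen 14: ,,,,,,
,,,,,,
,,,,,,
,,@@^@
,,@@@@
,,,@@,
,,,,,,
,,,,,,

3,4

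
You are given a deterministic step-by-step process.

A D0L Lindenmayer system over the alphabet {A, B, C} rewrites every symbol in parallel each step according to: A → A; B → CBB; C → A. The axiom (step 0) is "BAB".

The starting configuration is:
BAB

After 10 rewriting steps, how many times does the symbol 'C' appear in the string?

t=0: BAB
t=1: CBBACBB
t=2: ACBBCBBAACBBCBB
t=3: AACBBCBBACBBCBBAAACBBCBBACBBCBB
t=4: AAACBBCBBACBBCBBAACBBCBBACBBCBBAAAACBBCBBACBBCBBAACBBCBBACBBCBB
t=5: AAAACBBCBBACBBCBBAACBBCBBACBBCBBAAACBBCBBACBBCBBAACBBCBBAC…BBCBBACBBCBBAACBBCBBACBBCBBAAACBBCBBACBBCBBAACBBCBBACBBCBB  (len 127)
t=6: AAAAACBBCBBACBBCBBAACBBCBBACBBCBBAAACBBCBBACBBCBBAACBBCBBA…BBCBBACBBCBBAACBBCBBACBBCBBAAACBBCBBACBBCBBAACBBCBBACBBCBB  (len 255)
t=7: AAAAAACBBCBBACBBCBBAACBBCBBACBBCBBAAACBBCBBACBBCBBAACBBCBB…BBCBBACBBCBBAACBBCBBACBBCBBAAACBBCBBACBBCBBAACBBCBBACBBCBB  (len 511)
t=8: AAAAAAACBBCBBACBBCBBAACBBCBBACBBCBBAAACBBCBBACBBCBBAACBBCB…BBCBBACBBCBBAACBBCBBACBBCBBAAACBBCBBACBBCBBAACBBCBBACBBCBB  (len 1023)
t=9: AAAAAAAACBBCBBACBBCBBAACBBCBBACBBCBBAAACBBCBBACBBCBBAACBBC…BBCBBACBBCBBAACBBCBBACBBCBBAAACBBCBBACBBCBBAACBBCBBACBBCBB  (len 2047)
t=10: AAAAAAAAACBBCBBACBBCBBAACBBCBBACBBCBBAAACBBCBBACBBCBBAACBB…BBCBBACBBCBBAACBBCBBACBBCBBAAACBBCBBACBBCBBAACBBCBBACBBCBB  (len 4095)

1024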